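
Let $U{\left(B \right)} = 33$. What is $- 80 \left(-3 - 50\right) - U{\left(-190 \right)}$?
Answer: $4207$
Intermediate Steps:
$- 80 \left(-3 - 50\right) - U{\left(-190 \right)} = - 80 \left(-3 - 50\right) - 33 = \left(-80\right) \left(-53\right) - 33 = 4240 - 33 = 4207$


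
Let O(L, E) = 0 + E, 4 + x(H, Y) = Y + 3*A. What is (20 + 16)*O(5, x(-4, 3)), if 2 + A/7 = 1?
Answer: -792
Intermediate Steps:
A = -7 (A = -14 + 7*1 = -14 + 7 = -7)
x(H, Y) = -25 + Y (x(H, Y) = -4 + (Y + 3*(-7)) = -4 + (Y - 21) = -4 + (-21 + Y) = -25 + Y)
O(L, E) = E
(20 + 16)*O(5, x(-4, 3)) = (20 + 16)*(-25 + 3) = 36*(-22) = -792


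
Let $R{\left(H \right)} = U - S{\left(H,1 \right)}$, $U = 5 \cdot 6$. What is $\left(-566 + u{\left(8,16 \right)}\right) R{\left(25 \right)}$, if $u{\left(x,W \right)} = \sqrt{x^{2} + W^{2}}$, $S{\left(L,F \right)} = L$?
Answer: $-2830 + 40 \sqrt{5} \approx -2740.6$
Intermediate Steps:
$U = 30$
$R{\left(H \right)} = 30 - H$
$u{\left(x,W \right)} = \sqrt{W^{2} + x^{2}}$
$\left(-566 + u{\left(8,16 \right)}\right) R{\left(25 \right)} = \left(-566 + \sqrt{16^{2} + 8^{2}}\right) \left(30 - 25\right) = \left(-566 + \sqrt{256 + 64}\right) \left(30 - 25\right) = \left(-566 + \sqrt{320}\right) 5 = \left(-566 + 8 \sqrt{5}\right) 5 = -2830 + 40 \sqrt{5}$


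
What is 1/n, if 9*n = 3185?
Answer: 9/3185 ≈ 0.0028257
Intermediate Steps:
n = 3185/9 (n = (⅑)*3185 = 3185/9 ≈ 353.89)
1/n = 1/(3185/9) = 9/3185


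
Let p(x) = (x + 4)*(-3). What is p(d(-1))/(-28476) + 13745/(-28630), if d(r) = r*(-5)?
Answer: -620047/1294076 ≈ -0.47914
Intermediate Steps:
d(r) = -5*r
p(x) = -12 - 3*x (p(x) = (4 + x)*(-3) = -12 - 3*x)
p(d(-1))/(-28476) + 13745/(-28630) = (-12 - (-15)*(-1))/(-28476) + 13745/(-28630) = (-12 - 3*5)*(-1/28476) + 13745*(-1/28630) = (-12 - 15)*(-1/28476) - 2749/5726 = -27*(-1/28476) - 2749/5726 = 3/3164 - 2749/5726 = -620047/1294076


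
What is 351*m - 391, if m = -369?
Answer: -129910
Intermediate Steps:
351*m - 391 = 351*(-369) - 391 = -129519 - 391 = -129910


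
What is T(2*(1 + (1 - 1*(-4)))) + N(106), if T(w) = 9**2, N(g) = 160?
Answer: 241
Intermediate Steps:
T(w) = 81
T(2*(1 + (1 - 1*(-4)))) + N(106) = 81 + 160 = 241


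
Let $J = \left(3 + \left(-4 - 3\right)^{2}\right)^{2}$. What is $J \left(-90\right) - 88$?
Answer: $-243448$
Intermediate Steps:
$J = 2704$ ($J = \left(3 + \left(-7\right)^{2}\right)^{2} = \left(3 + 49\right)^{2} = 52^{2} = 2704$)
$J \left(-90\right) - 88 = 2704 \left(-90\right) - 88 = -243360 - 88 = -243448$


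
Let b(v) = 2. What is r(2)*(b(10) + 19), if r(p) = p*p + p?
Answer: 126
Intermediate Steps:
r(p) = p + p**2 (r(p) = p**2 + p = p + p**2)
r(2)*(b(10) + 19) = (2*(1 + 2))*(2 + 19) = (2*3)*21 = 6*21 = 126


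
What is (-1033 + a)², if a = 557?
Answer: 226576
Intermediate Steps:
(-1033 + a)² = (-1033 + 557)² = (-476)² = 226576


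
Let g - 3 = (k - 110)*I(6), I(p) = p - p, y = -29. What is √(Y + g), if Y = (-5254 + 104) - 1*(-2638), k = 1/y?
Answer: I*√2509 ≈ 50.09*I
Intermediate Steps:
I(p) = 0
k = -1/29 (k = 1/(-29) = -1/29 ≈ -0.034483)
Y = -2512 (Y = -5150 + 2638 = -2512)
g = 3 (g = 3 + (-1/29 - 110)*0 = 3 - 3191/29*0 = 3 + 0 = 3)
√(Y + g) = √(-2512 + 3) = √(-2509) = I*√2509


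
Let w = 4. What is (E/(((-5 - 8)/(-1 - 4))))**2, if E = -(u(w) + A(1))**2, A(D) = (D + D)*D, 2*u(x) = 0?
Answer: 400/169 ≈ 2.3669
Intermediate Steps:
u(x) = 0 (u(x) = (1/2)*0 = 0)
A(D) = 2*D**2 (A(D) = (2*D)*D = 2*D**2)
E = -4 (E = -(0 + 2*1**2)**2 = -(0 + 2*1)**2 = -(0 + 2)**2 = -1*2**2 = -1*4 = -4)
(E/(((-5 - 8)/(-1 - 4))))**2 = (-4*(-1 - 4)/(-5 - 8))**2 = (-4/((-13/(-5))))**2 = (-4/((-13*(-1/5))))**2 = (-4/13/5)**2 = (-4*5/13)**2 = (-20/13)**2 = 400/169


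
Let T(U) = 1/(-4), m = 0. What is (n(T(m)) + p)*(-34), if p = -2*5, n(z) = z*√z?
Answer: 340 + 17*I/4 ≈ 340.0 + 4.25*I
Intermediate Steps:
T(U) = -¼
n(z) = z^(3/2)
p = -10
(n(T(m)) + p)*(-34) = ((-¼)^(3/2) - 10)*(-34) = (-I/8 - 10)*(-34) = (-10 - I/8)*(-34) = 340 + 17*I/4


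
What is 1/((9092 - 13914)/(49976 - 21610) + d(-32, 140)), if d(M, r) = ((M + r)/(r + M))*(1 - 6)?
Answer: -14183/73326 ≈ -0.19342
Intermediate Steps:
d(M, r) = -5 (d(M, r) = ((M + r)/(M + r))*(-5) = 1*(-5) = -5)
1/((9092 - 13914)/(49976 - 21610) + d(-32, 140)) = 1/((9092 - 13914)/(49976 - 21610) - 5) = 1/(-4822/28366 - 5) = 1/(-4822*1/28366 - 5) = 1/(-2411/14183 - 5) = 1/(-73326/14183) = -14183/73326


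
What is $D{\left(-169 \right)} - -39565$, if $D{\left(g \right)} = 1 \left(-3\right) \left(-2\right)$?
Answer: $39571$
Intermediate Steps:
$D{\left(g \right)} = 6$ ($D{\left(g \right)} = \left(-3\right) \left(-2\right) = 6$)
$D{\left(-169 \right)} - -39565 = 6 - -39565 = 6 + 39565 = 39571$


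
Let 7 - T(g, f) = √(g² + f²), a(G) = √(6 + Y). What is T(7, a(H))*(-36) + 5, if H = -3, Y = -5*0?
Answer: -247 + 36*√55 ≈ 19.983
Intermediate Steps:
Y = 0
a(G) = √6 (a(G) = √(6 + 0) = √6)
T(g, f) = 7 - √(f² + g²) (T(g, f) = 7 - √(g² + f²) = 7 - √(f² + g²))
T(7, a(H))*(-36) + 5 = (7 - √((√6)² + 7²))*(-36) + 5 = (7 - √(6 + 49))*(-36) + 5 = (7 - √55)*(-36) + 5 = (-252 + 36*√55) + 5 = -247 + 36*√55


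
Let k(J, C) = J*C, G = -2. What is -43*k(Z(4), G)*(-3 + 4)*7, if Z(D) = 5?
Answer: 3010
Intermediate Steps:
k(J, C) = C*J
-43*k(Z(4), G)*(-3 + 4)*7 = -43*(-2*5)*(-3 + 4)*7 = -(-430)*7 = -43*(-10)*7 = 430*7 = 3010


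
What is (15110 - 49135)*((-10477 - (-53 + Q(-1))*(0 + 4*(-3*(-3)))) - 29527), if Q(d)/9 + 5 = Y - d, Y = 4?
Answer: 1296216400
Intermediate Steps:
Q(d) = -9 - 9*d (Q(d) = -45 + 9*(4 - d) = -45 + (36 - 9*d) = -9 - 9*d)
(15110 - 49135)*((-10477 - (-53 + Q(-1))*(0 + 4*(-3*(-3)))) - 29527) = (15110 - 49135)*((-10477 - (-53 + (-9 - 9*(-1)))*(0 + 4*(-3*(-3)))) - 29527) = -34025*((-10477 - (-53 + (-9 + 9))*(0 + 4*9)) - 29527) = -34025*((-10477 - (-53 + 0)*(0 + 36)) - 29527) = -34025*((-10477 - (-53)*36) - 29527) = -34025*((-10477 - 1*(-1908)) - 29527) = -34025*((-10477 + 1908) - 29527) = -34025*(-8569 - 29527) = -34025*(-38096) = 1296216400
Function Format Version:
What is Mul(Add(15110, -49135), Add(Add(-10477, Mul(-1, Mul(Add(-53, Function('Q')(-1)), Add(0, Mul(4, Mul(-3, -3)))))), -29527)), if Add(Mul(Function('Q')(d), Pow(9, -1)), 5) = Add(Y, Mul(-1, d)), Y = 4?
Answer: 1296216400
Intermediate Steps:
Function('Q')(d) = Add(-9, Mul(-9, d)) (Function('Q')(d) = Add(-45, Mul(9, Add(4, Mul(-1, d)))) = Add(-45, Add(36, Mul(-9, d))) = Add(-9, Mul(-9, d)))
Mul(Add(15110, -49135), Add(Add(-10477, Mul(-1, Mul(Add(-53, Function('Q')(-1)), Add(0, Mul(4, Mul(-3, -3)))))), -29527)) = Mul(Add(15110, -49135), Add(Add(-10477, Mul(-1, Mul(Add(-53, Add(-9, Mul(-9, -1))), Add(0, Mul(4, Mul(-3, -3)))))), -29527)) = Mul(-34025, Add(Add(-10477, Mul(-1, Mul(Add(-53, Add(-9, 9)), Add(0, Mul(4, 9))))), -29527)) = Mul(-34025, Add(Add(-10477, Mul(-1, Mul(Add(-53, 0), Add(0, 36)))), -29527)) = Mul(-34025, Add(Add(-10477, Mul(-1, Mul(-53, 36))), -29527)) = Mul(-34025, Add(Add(-10477, Mul(-1, -1908)), -29527)) = Mul(-34025, Add(Add(-10477, 1908), -29527)) = Mul(-34025, Add(-8569, -29527)) = Mul(-34025, -38096) = 1296216400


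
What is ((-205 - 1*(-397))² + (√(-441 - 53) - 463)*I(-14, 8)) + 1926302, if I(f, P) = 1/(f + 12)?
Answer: 3926795/2 - I*√494/2 ≈ 1.9634e+6 - 11.113*I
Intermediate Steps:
I(f, P) = 1/(12 + f)
((-205 - 1*(-397))² + (√(-441 - 53) - 463)*I(-14, 8)) + 1926302 = ((-205 - 1*(-397))² + (√(-441 - 53) - 463)/(12 - 14)) + 1926302 = ((-205 + 397)² + (√(-494) - 463)/(-2)) + 1926302 = (192² + (I*√494 - 463)*(-½)) + 1926302 = (36864 + (-463 + I*√494)*(-½)) + 1926302 = (36864 + (463/2 - I*√494/2)) + 1926302 = (74191/2 - I*√494/2) + 1926302 = 3926795/2 - I*√494/2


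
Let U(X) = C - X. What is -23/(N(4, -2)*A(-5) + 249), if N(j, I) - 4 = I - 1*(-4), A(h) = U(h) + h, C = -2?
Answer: -23/237 ≈ -0.097046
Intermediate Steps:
U(X) = -2 - X
A(h) = -2 (A(h) = (-2 - h) + h = -2)
N(j, I) = 8 + I (N(j, I) = 4 + (I - 1*(-4)) = 4 + (I + 4) = 4 + (4 + I) = 8 + I)
-23/(N(4, -2)*A(-5) + 249) = -23/((8 - 2)*(-2) + 249) = -23/(6*(-2) + 249) = -23/(-12 + 249) = -23/237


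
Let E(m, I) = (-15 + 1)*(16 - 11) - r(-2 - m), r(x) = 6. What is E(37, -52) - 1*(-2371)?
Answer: 2295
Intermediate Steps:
E(m, I) = -76 (E(m, I) = (-15 + 1)*(16 - 11) - 1*6 = -14*5 - 6 = -70 - 6 = -76)
E(37, -52) - 1*(-2371) = -76 - 1*(-2371) = -76 + 2371 = 2295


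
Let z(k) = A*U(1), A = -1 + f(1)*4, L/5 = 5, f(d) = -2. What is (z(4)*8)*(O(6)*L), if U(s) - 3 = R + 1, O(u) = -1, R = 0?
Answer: 7200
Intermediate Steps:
L = 25 (L = 5*5 = 25)
U(s) = 4 (U(s) = 3 + (0 + 1) = 3 + 1 = 4)
A = -9 (A = -1 - 2*4 = -1 - 8 = -9)
z(k) = -36 (z(k) = -9*4 = -36)
(z(4)*8)*(O(6)*L) = (-36*8)*(-1*25) = -288*(-25) = 7200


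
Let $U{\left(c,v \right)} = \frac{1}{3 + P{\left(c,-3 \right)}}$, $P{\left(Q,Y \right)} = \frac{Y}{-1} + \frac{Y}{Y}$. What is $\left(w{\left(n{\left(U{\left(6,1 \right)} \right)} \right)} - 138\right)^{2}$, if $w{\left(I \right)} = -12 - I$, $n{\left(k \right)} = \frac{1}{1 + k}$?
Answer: $\frac{1456849}{64} \approx 22763.0$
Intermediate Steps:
$P{\left(Q,Y \right)} = 1 - Y$ ($P{\left(Q,Y \right)} = Y \left(-1\right) + 1 = - Y + 1 = 1 - Y$)
$U{\left(c,v \right)} = \frac{1}{7}$ ($U{\left(c,v \right)} = \frac{1}{3 + \left(1 - -3\right)} = \frac{1}{3 + \left(1 + 3\right)} = \frac{1}{3 + 4} = \frac{1}{7}$)
$\left(w{\left(n{\left(U{\left(6,1 \right)} \right)} \right)} - 138\right)^{2} = \left(\left(-12 - \frac{1}{1 + \frac{1}{7}}\right) - 138\right)^{2} = \left(\left(-12 - \frac{1}{\frac{8}{7}}\right) - 138\right)^{2} = \left(\left(-12 - \frac{7}{8}\right) - 138\right)^{2} = \left(- \frac{103}{8} - 138\right)^{2} = \left(- \frac{1207}{8}\right)^{2} = \frac{1456849}{64}$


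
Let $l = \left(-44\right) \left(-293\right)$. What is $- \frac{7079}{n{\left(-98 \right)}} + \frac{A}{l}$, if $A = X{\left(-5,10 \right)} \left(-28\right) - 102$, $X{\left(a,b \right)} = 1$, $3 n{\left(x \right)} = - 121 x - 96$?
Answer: $- \frac{34414558}{18954463} \approx -1.8156$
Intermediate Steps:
$n{\left(x \right)} = -32 - \frac{121 x}{3}$ ($n{\left(x \right)} = \frac{- 121 x - 96}{3} = \frac{-96 - 121 x}{3} = -32 - \frac{121 x}{3}$)
$l = 12892$
$A = -130$ ($A = 1 \left(-28\right) - 102 = -28 - 102 = -130$)
$- \frac{7079}{n{\left(-98 \right)}} + \frac{A}{l} = - \frac{7079}{-32 - - \frac{11858}{3}} - \frac{130}{12892} = - \frac{7079}{-32 + \frac{11858}{3}} - \frac{65}{6446} = - \frac{7079}{\frac{11762}{3}} - \frac{65}{6446} = \left(-7079\right) \frac{3}{11762} - \frac{65}{6446} = - \frac{21237}{11762} - \frac{65}{6446} = - \frac{34414558}{18954463}$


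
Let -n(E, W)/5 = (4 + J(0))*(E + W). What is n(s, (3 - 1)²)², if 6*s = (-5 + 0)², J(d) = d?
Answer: 240100/9 ≈ 26678.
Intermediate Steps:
s = 25/6 (s = (-5 + 0)²/6 = (⅙)*(-5)² = (⅙)*25 = 25/6 ≈ 4.1667)
n(E, W) = -20*E - 20*W (n(E, W) = -5*(4 + 0)*(E + W) = -20*(E + W) = -5*(4*E + 4*W) = -20*E - 20*W)
n(s, (3 - 1)²)² = (-20*25/6 - 20*(3 - 1)²)² = (-250/3 - 20*2²)² = (-250/3 - 20*4)² = (-250/3 - 80)² = (-490/3)² = 240100/9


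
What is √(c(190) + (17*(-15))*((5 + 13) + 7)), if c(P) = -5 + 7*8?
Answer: 2*I*√1581 ≈ 79.524*I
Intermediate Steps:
c(P) = 51 (c(P) = -5 + 56 = 51)
√(c(190) + (17*(-15))*((5 + 13) + 7)) = √(51 + (17*(-15))*((5 + 13) + 7)) = √(51 - 255*(18 + 7)) = √(51 - 255*25) = √(51 - 6375) = √(-6324) = 2*I*√1581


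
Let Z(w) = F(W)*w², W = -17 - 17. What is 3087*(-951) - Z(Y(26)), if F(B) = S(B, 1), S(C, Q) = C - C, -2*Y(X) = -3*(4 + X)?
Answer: -2935737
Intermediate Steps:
Y(X) = 6 + 3*X/2 (Y(X) = -(-3)*(4 + X)/2 = -(-12 - 3*X)/2 = 6 + 3*X/2)
W = -34
S(C, Q) = 0
F(B) = 0
Z(w) = 0 (Z(w) = 0*w² = 0)
3087*(-951) - Z(Y(26)) = 3087*(-951) - 1*0 = -2935737 + 0 = -2935737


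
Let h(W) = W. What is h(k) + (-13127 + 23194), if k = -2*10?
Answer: 10047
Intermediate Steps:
k = -20
h(k) + (-13127 + 23194) = -20 + (-13127 + 23194) = -20 + 10067 = 10047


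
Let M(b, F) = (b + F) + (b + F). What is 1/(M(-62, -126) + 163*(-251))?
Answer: -1/41289 ≈ -2.4220e-5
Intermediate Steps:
M(b, F) = 2*F + 2*b (M(b, F) = (F + b) + (F + b) = 2*F + 2*b)
1/(M(-62, -126) + 163*(-251)) = 1/((2*(-126) + 2*(-62)) + 163*(-251)) = 1/((-252 - 124) - 40913) = 1/(-376 - 40913) = 1/(-41289) = -1/41289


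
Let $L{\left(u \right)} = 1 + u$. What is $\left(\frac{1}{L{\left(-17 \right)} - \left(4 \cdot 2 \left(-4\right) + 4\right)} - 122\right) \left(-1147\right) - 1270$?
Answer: $\frac{1662821}{12} \approx 1.3857 \cdot 10^{5}$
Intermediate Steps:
$\left(\frac{1}{L{\left(-17 \right)} - \left(4 \cdot 2 \left(-4\right) + 4\right)} - 122\right) \left(-1147\right) - 1270 = \left(\frac{1}{\left(1 - 17\right) - \left(4 \cdot 2 \left(-4\right) + 4\right)} - 122\right) \left(-1147\right) - 1270 = \left(\frac{1}{-16 - \left(4 \left(-8\right) + 4\right)} - 122\right) \left(-1147\right) - 1270 = \left(\frac{1}{-16 - \left(-32 + 4\right)} - 122\right) \left(-1147\right) - 1270 = \left(\frac{1}{-16 - -28} - 122\right) \left(-1147\right) - 1270 = \left(\frac{1}{-16 + 28} - 122\right) \left(-1147\right) - 1270 = \left(\frac{1}{12} - 122\right) \left(-1147\right) - 1270 = \left(- \frac{1463}{12}\right) \left(-1147\right) - 1270 = \frac{1678061}{12} - 1270 = \frac{1662821}{12}$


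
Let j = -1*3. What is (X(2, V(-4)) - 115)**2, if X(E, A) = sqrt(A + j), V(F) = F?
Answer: (115 - I*sqrt(7))**2 ≈ 13218.0 - 608.52*I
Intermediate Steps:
j = -3
X(E, A) = sqrt(-3 + A) (X(E, A) = sqrt(A - 3) = sqrt(-3 + A))
(X(2, V(-4)) - 115)**2 = (sqrt(-3 - 4) - 115)**2 = (sqrt(-7) - 115)**2 = (I*sqrt(7) - 115)**2 = (-115 + I*sqrt(7))**2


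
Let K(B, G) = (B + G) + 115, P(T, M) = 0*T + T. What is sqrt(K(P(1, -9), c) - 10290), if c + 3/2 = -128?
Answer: I*sqrt(41214)/2 ≈ 101.51*I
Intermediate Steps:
c = -259/2 (c = -3/2 - 128 = -259/2 ≈ -129.50)
P(T, M) = T (P(T, M) = 0 + T = T)
K(B, G) = 115 + B + G
sqrt(K(P(1, -9), c) - 10290) = sqrt((115 + 1 - 259/2) - 10290) = sqrt(-27/2 - 10290) = sqrt(-20607/2) = I*sqrt(41214)/2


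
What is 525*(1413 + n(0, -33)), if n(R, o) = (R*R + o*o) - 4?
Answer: 1311450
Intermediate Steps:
n(R, o) = -4 + R² + o² (n(R, o) = (R² + o²) - 4 = -4 + R² + o²)
525*(1413 + n(0, -33)) = 525*(1413 + (-4 + 0² + (-33)²)) = 525*(1413 + (-4 + 0 + 1089)) = 525*(1413 + 1085) = 525*2498 = 1311450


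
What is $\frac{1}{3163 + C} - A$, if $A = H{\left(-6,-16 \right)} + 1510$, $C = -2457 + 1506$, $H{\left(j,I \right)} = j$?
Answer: $- \frac{3326847}{2212} \approx -1504.0$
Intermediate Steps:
$C = -951$
$A = 1504$ ($A = -6 + 1510 = 1504$)
$\frac{1}{3163 + C} - A = \frac{1}{3163 - 951} - 1504 = \frac{1}{2212} - 1504 = - \frac{3326847}{2212}$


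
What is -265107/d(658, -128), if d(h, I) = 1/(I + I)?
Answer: 67867392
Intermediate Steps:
d(h, I) = 1/(2*I)
-265107/d(658, -128) = -265107/((½)/(-128)) = -265107/((½)*(-1/128)) = -265107/(-1/256) = -265107*(-256) = 67867392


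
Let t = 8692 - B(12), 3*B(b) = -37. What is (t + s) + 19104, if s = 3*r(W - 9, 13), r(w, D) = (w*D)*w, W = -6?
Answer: 109750/3 ≈ 36583.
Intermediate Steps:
B(b) = -37/3 (B(b) = (1/3)*(-37) = -37/3)
r(w, D) = D*w**2 (r(w, D) = (D*w)*w = D*w**2)
t = 26113/3 (t = 8692 - 1*(-37/3) = 8692 + 37/3 = 26113/3 ≈ 8704.3)
s = 8775 (s = 3*(13*(-6 - 9)**2) = 3*(13*(-15)**2) = 3*(13*225) = 3*2925 = 8775)
(t + s) + 19104 = (26113/3 + 8775) + 19104 = 52438/3 + 19104 = 109750/3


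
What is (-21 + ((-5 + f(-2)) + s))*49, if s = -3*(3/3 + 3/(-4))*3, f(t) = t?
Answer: -5929/4 ≈ -1482.3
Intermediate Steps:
s = -9/4 (s = -3*(3*(1/3) + 3*(-1/4))*3 = -3*(1 - 3/4)*3 = -3*1/4*3 = -3/4*3 = -9/4 ≈ -2.2500)
(-21 + ((-5 + f(-2)) + s))*49 = (-21 + ((-5 - 2) - 9/4))*49 = (-21 + (-7 - 9/4))*49 = (-21 - 37/4)*49 = -121/4*49 = -5929/4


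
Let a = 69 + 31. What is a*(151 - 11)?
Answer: 14000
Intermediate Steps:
a = 100
a*(151 - 11) = 100*(151 - 11) = 100*140 = 14000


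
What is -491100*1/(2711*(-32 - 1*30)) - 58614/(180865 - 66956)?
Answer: 23044375776/9573026269 ≈ 2.4072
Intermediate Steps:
-491100*1/(2711*(-32 - 1*30)) - 58614/(180865 - 66956) = -491100*1/(2711*(-32 - 30)) - 58614/113909 = -491100/(2711*(-62)) - 58614*1/113909 = -491100/(-168082) - 58614/113909 = -491100*(-1/168082) - 58614/113909 = 245550/84041 - 58614/113909 = 23044375776/9573026269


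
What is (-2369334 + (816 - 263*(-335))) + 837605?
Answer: -1442808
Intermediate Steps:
(-2369334 + (816 - 263*(-335))) + 837605 = (-2369334 + (816 + 88105)) + 837605 = (-2369334 + 88921) + 837605 = -2280413 + 837605 = -1442808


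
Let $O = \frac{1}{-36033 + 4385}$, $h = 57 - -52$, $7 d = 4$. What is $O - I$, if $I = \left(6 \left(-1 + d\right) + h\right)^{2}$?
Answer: $- \frac{17565431249}{1550752} \approx -11327.0$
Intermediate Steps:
$d = \frac{4}{7}$ ($d = \frac{1}{7} \cdot 4 = \frac{4}{7} \approx 0.57143$)
$h = 109$ ($h = 57 + 52 = 109$)
$O = - \frac{1}{31648}$ ($O = \frac{1}{-31648} = - \frac{1}{31648} \approx -3.1598 \cdot 10^{-5}$)
$I = \frac{555025}{49}$ ($I = \left(6 \left(-1 + \frac{4}{7}\right) + 109\right)^{2} = \left(6 \left(- \frac{3}{7}\right) + 109\right)^{2} = \left(- \frac{18}{7} + 109\right)^{2} = \left(\frac{745}{7}\right)^{2} = \frac{555025}{49} \approx 11327.0$)
$O - I = - \frac{1}{31648} - \frac{555025}{49} = - \frac{17565431249}{1550752}$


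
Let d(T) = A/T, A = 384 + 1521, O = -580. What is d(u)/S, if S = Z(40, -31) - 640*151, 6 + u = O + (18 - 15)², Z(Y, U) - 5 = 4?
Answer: 1905/55756087 ≈ 3.4167e-5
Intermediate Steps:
Z(Y, U) = 9 (Z(Y, U) = 5 + 4 = 9)
A = 1905
u = -577 (u = -6 + (-580 + (18 - 15)²) = -6 + (-580 + 3²) = -6 + (-580 + 9) = -6 - 571 = -577)
S = -96631 (S = 9 - 640*151 = 9 - 96640 = -96631)
d(T) = 1905/T
d(u)/S = (1905/(-577))/(-96631) = (1905*(-1/577))*(-1/96631) = -1905/577*(-1/96631) = 1905/55756087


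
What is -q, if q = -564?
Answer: 564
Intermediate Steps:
-q = -1*(-564) = 564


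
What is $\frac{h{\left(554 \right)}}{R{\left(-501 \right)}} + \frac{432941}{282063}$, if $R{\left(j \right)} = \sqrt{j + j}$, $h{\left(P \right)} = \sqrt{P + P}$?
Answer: $\frac{432941}{282063} - \frac{i \sqrt{277554}}{501} \approx 1.5349 - 1.0516 i$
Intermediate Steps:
$h{\left(P \right)} = \sqrt{2} \sqrt{P}$ ($h{\left(P \right)} = \sqrt{2 P} = \sqrt{2} \sqrt{P}$)
$R{\left(j \right)} = \sqrt{2} \sqrt{j}$ ($R{\left(j \right)} = \sqrt{2 j} = \sqrt{2} \sqrt{j}$)
$\frac{h{\left(554 \right)}}{R{\left(-501 \right)}} + \frac{432941}{282063} = \frac{\sqrt{2} \sqrt{554}}{\sqrt{2} \sqrt{-501}} + \frac{432941}{282063} = \frac{2 \sqrt{277}}{\sqrt{2} i \sqrt{501}} + 432941 \cdot \frac{1}{282063} = \frac{2 \sqrt{277}}{i \sqrt{1002}} + \frac{432941}{282063} = 2 \sqrt{277} \left(- \frac{i \sqrt{1002}}{1002}\right) + \frac{432941}{282063} = - \frac{i \sqrt{277554}}{501} + \frac{432941}{282063} = \frac{432941}{282063} - \frac{i \sqrt{277554}}{501}$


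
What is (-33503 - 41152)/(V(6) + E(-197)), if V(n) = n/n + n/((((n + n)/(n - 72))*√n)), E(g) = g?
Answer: 29264760/76469 - 821205*√6/76469 ≈ 356.40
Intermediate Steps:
V(n) = 1 + (-72 + n)/(2*√n) (V(n) = 1 + n/((((2*n)/(-72 + n))*√n)) = 1 + n/(((2*n/(-72 + n))*√n)) = 1 + n/((2*n^(3/2)/(-72 + n))) = 1 + n*((-72 + n)/(2*n^(3/2))) = 1 + (-72 + n)/(2*√n))
(-33503 - 41152)/(V(6) + E(-197)) = (-33503 - 41152)/((-36 + √6 + (½)*6)/√6 - 197) = -74655/((√6/6)*(-36 + √6 + 3) - 197) = -74655/((√6/6)*(-33 + √6) - 197) = -74655/(√6*(-33 + √6)/6 - 197) = -74655/(-197 + √6*(-33 + √6)/6)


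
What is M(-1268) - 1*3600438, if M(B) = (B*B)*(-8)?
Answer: -16463030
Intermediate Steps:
M(B) = -8*B² (M(B) = B²*(-8) = -8*B²)
M(-1268) - 1*3600438 = -8*(-1268)² - 1*3600438 = -8*1607824 - 3600438 = -12862592 - 3600438 = -16463030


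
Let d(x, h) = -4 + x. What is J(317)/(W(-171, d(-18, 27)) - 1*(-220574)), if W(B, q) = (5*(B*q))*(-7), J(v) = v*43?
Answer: 13631/88904 ≈ 0.15332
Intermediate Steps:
J(v) = 43*v
W(B, q) = -35*B*q (W(B, q) = (5*B*q)*(-7) = -35*B*q)
J(317)/(W(-171, d(-18, 27)) - 1*(-220574)) = (43*317)/(-35*(-171)*(-4 - 18) - 1*(-220574)) = 13631/(-35*(-171)*(-22) + 220574) = 13631/(-131670 + 220574) = 13631/88904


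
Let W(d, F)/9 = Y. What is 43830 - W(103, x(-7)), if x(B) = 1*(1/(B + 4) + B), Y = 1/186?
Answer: 2717457/62 ≈ 43830.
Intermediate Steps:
Y = 1/186 ≈ 0.0053763
x(B) = B + 1/(4 + B) (x(B) = 1*(1/(4 + B) + B) = 1*(B + 1/(4 + B)) = B + 1/(4 + B))
W(d, F) = 3/62 (W(d, F) = 9*(1/186) = 3/62)
43830 - W(103, x(-7)) = 43830 - 1*3/62 = 43830 - 3/62 = 2717457/62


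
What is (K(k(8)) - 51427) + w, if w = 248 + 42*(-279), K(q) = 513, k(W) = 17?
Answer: -62384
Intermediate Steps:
w = -11470 (w = 248 - 11718 = -11470)
(K(k(8)) - 51427) + w = (513 - 51427) - 11470 = -50914 - 11470 = -62384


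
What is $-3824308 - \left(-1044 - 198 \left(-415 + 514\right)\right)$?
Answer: $-3803662$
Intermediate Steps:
$-3824308 - \left(-1044 - 198 \left(-415 + 514\right)\right) = -3824308 - \left(-1044 - 19602\right) = -3824308 - -20646 = -3824308 + 20646 = -3803662$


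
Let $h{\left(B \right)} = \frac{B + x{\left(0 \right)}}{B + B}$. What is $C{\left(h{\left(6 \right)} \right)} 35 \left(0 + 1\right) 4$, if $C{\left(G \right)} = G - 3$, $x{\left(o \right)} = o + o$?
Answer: $-350$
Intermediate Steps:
$x{\left(o \right)} = 2 o$
$h{\left(B \right)} = \frac{1}{2}$ ($h{\left(B \right)} = \frac{B + 2 \cdot 0}{B + B} = \frac{B + 0}{2 B} = B \frac{1}{2 B} = \frac{1}{2}$)
$C{\left(G \right)} = -3 + G$
$C{\left(h{\left(6 \right)} \right)} 35 \left(0 + 1\right) 4 = \left(-3 + \frac{1}{2}\right) 35 \left(0 + 1\right) 4 = \left(- \frac{5}{2}\right) 35 \cdot 1 \cdot 4 = \left(- \frac{175}{2}\right) 4 = -350$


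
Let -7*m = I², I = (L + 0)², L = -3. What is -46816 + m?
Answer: -327793/7 ≈ -46828.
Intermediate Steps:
I = 9 (I = (-3 + 0)² = (-3)² = 9)
m = -81/7 (m = -⅐*9² = -⅐*81 = -81/7 ≈ -11.571)
-46816 + m = -46816 - 81/7 = -327793/7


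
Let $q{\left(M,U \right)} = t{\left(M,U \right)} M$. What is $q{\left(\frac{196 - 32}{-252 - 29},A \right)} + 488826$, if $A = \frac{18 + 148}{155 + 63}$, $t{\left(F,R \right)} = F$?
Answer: $\frac{38598216682}{78961} \approx 4.8883 \cdot 10^{5}$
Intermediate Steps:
$A = \frac{83}{109}$ ($A = \frac{166}{218} = 166 \cdot \frac{1}{218} = \frac{83}{109} \approx 0.76147$)
$q{\left(M,U \right)} = M^{2}$ ($q{\left(M,U \right)} = M M = M^{2}$)
$q{\left(\frac{196 - 32}{-252 - 29},A \right)} + 488826 = \left(\frac{196 - 32}{-252 - 29}\right)^{2} + 488826 = \left(\frac{164}{-281}\right)^{2} + 488826 = \left(164 \left(- \frac{1}{281}\right)\right)^{2} + 488826 = \left(- \frac{164}{281}\right)^{2} + 488826 = \frac{26896}{78961} + 488826 = \frac{38598216682}{78961}$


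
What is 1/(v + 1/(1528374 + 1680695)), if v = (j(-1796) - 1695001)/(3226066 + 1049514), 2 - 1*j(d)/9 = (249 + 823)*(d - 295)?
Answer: 2744126247004/11860068438109 ≈ 0.23138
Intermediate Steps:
j(d) = 2846178 - 9648*d (j(d) = 18 - 9*(249 + 823)*(d - 295) = 18 - 9648*(-295 + d) = 18 - 9*(-316240 + 1072*d) = 18 + (2846160 - 9648*d) = 2846178 - 9648*d)
v = 3695797/855116 (v = ((2846178 - 9648*(-1796)) - 1695001)/(3226066 + 1049514) = ((2846178 + 17327808) - 1695001)/4275580 = (20173986 - 1695001)*(1/4275580) = 18478985*(1/4275580) = 3695797/855116 ≈ 4.3220)
1/(v + 1/(1528374 + 1680695)) = 1/(3695797/855116 + 1/(1528374 + 1680695)) = 1/(3695797/855116 + 1/3209069) = 1/(11860068438109/2744126247004) = 2744126247004/11860068438109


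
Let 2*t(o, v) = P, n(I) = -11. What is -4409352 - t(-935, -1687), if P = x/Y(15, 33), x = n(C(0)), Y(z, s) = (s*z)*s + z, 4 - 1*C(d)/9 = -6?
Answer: -144185810389/32700 ≈ -4.4094e+6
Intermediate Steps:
C(d) = 90 (C(d) = 36 - 9*(-6) = 36 + 54 = 90)
Y(z, s) = z + z*s² (Y(z, s) = z*s² + z = z + z*s²)
x = -11
P = -11/16350 (P = -11*1/(15*(1 + 33²)) = -11*1/(15*(1 + 1089)) = -11/(15*1090) = -11/16350 ≈ -0.00067278)
t(o, v) = -11/32700 (t(o, v) = (½)*(-11/16350) = -11/32700)
-4409352 - t(-935, -1687) = -4409352 - 1*(-11/32700) = -4409352 + 11/32700 = -144185810389/32700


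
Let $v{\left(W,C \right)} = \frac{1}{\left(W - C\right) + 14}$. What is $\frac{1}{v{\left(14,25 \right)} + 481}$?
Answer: $\frac{3}{1444} \approx 0.0020776$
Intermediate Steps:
$v{\left(W,C \right)} = \frac{1}{14 + W - C}$
$\frac{1}{v{\left(14,25 \right)} + 481} = \frac{1}{\frac{1}{14 + 14 - 25} + 481} = \frac{1}{\frac{1}{3} + 481} = \frac{1}{\frac{1444}{3}} = \frac{3}{1444}$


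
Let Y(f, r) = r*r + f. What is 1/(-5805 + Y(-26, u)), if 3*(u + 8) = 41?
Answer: -9/52190 ≈ -0.00017245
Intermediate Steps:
u = 17/3 (u = -8 + (⅓)*41 = -8 + 41/3 = 17/3 ≈ 5.6667)
Y(f, r) = f + r² (Y(f, r) = r² + f = f + r²)
1/(-5805 + Y(-26, u)) = 1/(-5805 + (-26 + (17/3)²)) = 1/(-5805 + (-26 + 289/9)) = 1/(-5805 + 55/9) = 1/(-52190/9) = -9/52190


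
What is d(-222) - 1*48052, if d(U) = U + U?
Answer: -48496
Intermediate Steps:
d(U) = 2*U
d(-222) - 1*48052 = 2*(-222) - 1*48052 = -444 - 48052 = -48496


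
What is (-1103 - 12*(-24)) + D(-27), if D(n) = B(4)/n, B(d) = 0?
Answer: -815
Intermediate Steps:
D(n) = 0 (D(n) = 0/n = 0)
(-1103 - 12*(-24)) + D(-27) = (-1103 - 12*(-24)) + 0 = (-1103 + 288) + 0 = -815 + 0 = -815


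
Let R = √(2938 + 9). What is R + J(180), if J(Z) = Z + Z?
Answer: 360 + √2947 ≈ 414.29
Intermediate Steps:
J(Z) = 2*Z
R = √2947 ≈ 54.286
R + J(180) = √2947 + 2*180 = √2947 + 360 = 360 + √2947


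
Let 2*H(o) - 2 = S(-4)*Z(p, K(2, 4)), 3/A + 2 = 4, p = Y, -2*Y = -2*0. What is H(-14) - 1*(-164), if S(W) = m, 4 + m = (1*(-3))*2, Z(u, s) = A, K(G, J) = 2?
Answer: 315/2 ≈ 157.50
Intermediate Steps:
Y = 0 (Y = -(-1)*0 = -½*0 = 0)
p = 0
A = 3/2 (A = 3/(-2 + 4) = 3/2 ≈ 1.5000)
Z(u, s) = 3/2
m = -10 (m = -4 + (1*(-3))*2 = -4 - 3*2 = -4 - 6 = -10)
S(W) = -10
H(o) = -13/2 (H(o) = 1 + (-10*3/2)/2 = 1 + (½)*(-15) = 1 - 15/2 = -13/2)
H(-14) - 1*(-164) = -13/2 - 1*(-164) = -13/2 + 164 = 315/2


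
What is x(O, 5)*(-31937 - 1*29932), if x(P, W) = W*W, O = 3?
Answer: -1546725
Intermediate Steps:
x(P, W) = W²
x(O, 5)*(-31937 - 1*29932) = 5²*(-31937 - 1*29932) = 25*(-31937 - 29932) = 25*(-61869) = -1546725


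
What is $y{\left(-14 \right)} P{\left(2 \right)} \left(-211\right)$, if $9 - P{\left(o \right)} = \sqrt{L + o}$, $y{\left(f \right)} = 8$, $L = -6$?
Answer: $-15192 + 3376 i \approx -15192.0 + 3376.0 i$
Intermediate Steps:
$P{\left(o \right)} = 9 - \sqrt{-6 + o}$
$y{\left(-14 \right)} P{\left(2 \right)} \left(-211\right) = 8 \left(9 - \sqrt{-6 + 2}\right) \left(-211\right) = 8 \left(9 - \sqrt{-4}\right) \left(-211\right) = 8 \left(9 - 2 i\right) \left(-211\right) = \left(72 - 16 i\right) \left(-211\right) = -15192 + 3376 i$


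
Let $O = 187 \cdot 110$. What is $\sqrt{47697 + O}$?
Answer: $\sqrt{68267} \approx 261.28$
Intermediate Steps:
$O = 20570$
$\sqrt{47697 + O} = \sqrt{47697 + 20570} = \sqrt{68267}$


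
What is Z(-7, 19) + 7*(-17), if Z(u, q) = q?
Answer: -100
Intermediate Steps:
Z(-7, 19) + 7*(-17) = 19 + 7*(-17) = 19 - 119 = -100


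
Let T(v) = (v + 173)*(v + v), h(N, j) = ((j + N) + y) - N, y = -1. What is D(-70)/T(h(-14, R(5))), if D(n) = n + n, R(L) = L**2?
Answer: -35/2364 ≈ -0.014805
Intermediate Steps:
h(N, j) = -1 + j (h(N, j) = ((j + N) - 1) - N = ((N + j) - 1) - N = (-1 + N + j) - N = -1 + j)
D(n) = 2*n
T(v) = 2*v*(173 + v) (T(v) = (173 + v)*(2*v) = 2*v*(173 + v))
D(-70)/T(h(-14, R(5))) = (2*(-70))/((2*(-1 + 5**2)*(173 + (-1 + 5**2)))) = -140*1/(2*(-1 + 25)*(173 + (-1 + 25))) = -140*1/(48*(173 + 24)) = -140/(2*24*197) = -140/9456 = -140*1/9456 = -35/2364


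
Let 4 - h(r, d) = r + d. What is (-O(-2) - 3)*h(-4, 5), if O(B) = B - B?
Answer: -9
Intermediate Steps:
O(B) = 0
h(r, d) = 4 - d - r (h(r, d) = 4 - (r + d) = 4 - (d + r) = 4 + (-d - r) = 4 - d - r)
(-O(-2) - 3)*h(-4, 5) = (-1*0 - 3)*(4 - 1*5 - 1*(-4)) = (0 - 3)*(4 - 5 + 4) = -3*3 = -9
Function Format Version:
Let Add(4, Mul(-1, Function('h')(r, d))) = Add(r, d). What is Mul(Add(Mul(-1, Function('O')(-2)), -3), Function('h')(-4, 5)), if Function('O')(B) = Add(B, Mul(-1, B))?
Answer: -9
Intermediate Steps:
Function('O')(B) = 0
Function('h')(r, d) = Add(4, Mul(-1, d), Mul(-1, r)) (Function('h')(r, d) = Add(4, Mul(-1, Add(r, d))) = Add(4, Mul(-1, Add(d, r))) = Add(4, Add(Mul(-1, d), Mul(-1, r))) = Add(4, Mul(-1, d), Mul(-1, r)))
Mul(Add(Mul(-1, Function('O')(-2)), -3), Function('h')(-4, 5)) = Mul(Add(Mul(-1, 0), -3), Add(4, Mul(-1, 5), Mul(-1, -4))) = Mul(Add(0, -3), Add(4, -5, 4)) = Mul(-3, 3) = -9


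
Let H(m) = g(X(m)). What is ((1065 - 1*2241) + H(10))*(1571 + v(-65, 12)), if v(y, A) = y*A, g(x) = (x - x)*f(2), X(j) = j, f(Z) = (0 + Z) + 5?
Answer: -930216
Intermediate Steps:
f(Z) = 5 + Z (f(Z) = Z + 5 = 5 + Z)
g(x) = 0 (g(x) = (x - x)*(5 + 2) = 0*7 = 0)
H(m) = 0
v(y, A) = A*y
((1065 - 1*2241) + H(10))*(1571 + v(-65, 12)) = ((1065 - 1*2241) + 0)*(1571 + 12*(-65)) = ((1065 - 2241) + 0)*(1571 - 780) = (-1176 + 0)*791 = -1176*791 = -930216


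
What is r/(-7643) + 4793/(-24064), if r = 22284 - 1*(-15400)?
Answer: -943460675/183921152 ≈ -5.1297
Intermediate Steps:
r = 37684 (r = 22284 + 15400 = 37684)
r/(-7643) + 4793/(-24064) = 37684/(-7643) + 4793/(-24064) = 37684*(-1/7643) + 4793*(-1/24064) = -37684/7643 - 4793/24064 = -943460675/183921152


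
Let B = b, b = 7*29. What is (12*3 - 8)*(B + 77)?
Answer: 7840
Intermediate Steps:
b = 203
B = 203
(12*3 - 8)*(B + 77) = (12*3 - 8)*(203 + 77) = (36 - 8)*280 = 28*280 = 7840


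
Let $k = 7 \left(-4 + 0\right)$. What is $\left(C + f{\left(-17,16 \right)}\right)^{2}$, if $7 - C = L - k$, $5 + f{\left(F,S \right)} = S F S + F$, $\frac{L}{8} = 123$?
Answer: $28933641$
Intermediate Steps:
$L = 984$ ($L = 8 \cdot 123 = 984$)
$f{\left(F,S \right)} = -5 + F + F S^{2}$ ($f{\left(F,S \right)} = -5 + \left(S F S + F\right) = -5 + \left(F S S + F\right) = -5 + \left(F S^{2} + F\right) = -5 + \left(F + F S^{2}\right) = -5 + F + F S^{2}$)
$k = -28$ ($k = 7 \left(-4\right) = -28$)
$C = -1005$ ($C = 7 - \left(984 - -28\right) = 7 - \left(984 + 28\right) = 7 - 1012 = -1005$)
$\left(C + f{\left(-17,16 \right)}\right)^{2} = \left(-1005 - \left(22 + 4352\right)\right)^{2} = \left(-1005 - 4374\right)^{2} = \left(-5379\right)^{2} = 28933641$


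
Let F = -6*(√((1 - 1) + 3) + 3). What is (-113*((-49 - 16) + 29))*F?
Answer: -73224 - 24408*√3 ≈ -1.1550e+5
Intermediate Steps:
F = -18 - 6*√3 (F = -6*(√(0 + 3) + 3) = -6*(√3 + 3) = -6*(3 + √3) = -18 - 6*√3 ≈ -28.392)
(-113*((-49 - 16) + 29))*F = (-113*((-49 - 16) + 29))*(-18 - 6*√3) = (-113*(-65 + 29))*(-18 - 6*√3) = (-113*(-36))*(-18 - 6*√3) = 4068*(-18 - 6*√3) = -73224 - 24408*√3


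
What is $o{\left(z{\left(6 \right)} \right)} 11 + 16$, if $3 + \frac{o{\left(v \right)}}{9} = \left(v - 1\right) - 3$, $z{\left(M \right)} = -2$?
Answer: $-875$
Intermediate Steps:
$o{\left(v \right)} = -63 + 9 v$ ($o{\left(v \right)} = -27 + 9 \left(\left(v - 1\right) - 3\right) = -27 + 9 \left(\left(-1 + v\right) - 3\right) = -27 + 9 \left(-4 + v\right) = -27 + \left(-36 + 9 v\right) = -63 + 9 v$)
$o{\left(z{\left(6 \right)} \right)} 11 + 16 = \left(-63 + 9 \left(-2\right)\right) 11 + 16 = \left(-63 - 18\right) 11 + 16 = \left(-81\right) 11 + 16 = -891 + 16 = -875$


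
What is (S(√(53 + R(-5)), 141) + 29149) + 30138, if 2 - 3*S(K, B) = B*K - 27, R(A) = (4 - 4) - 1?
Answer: 177890/3 - 94*√13 ≈ 58958.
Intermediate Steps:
R(A) = -1 (R(A) = 0 - 1 = -1)
S(K, B) = 29/3 - B*K/3 (S(K, B) = ⅔ - (B*K - 27)/3 = ⅔ - (-27 + B*K)/3 = ⅔ + (9 - B*K/3) = 29/3 - B*K/3)
(S(√(53 + R(-5)), 141) + 29149) + 30138 = ((29/3 - ⅓*141*√(53 - 1)) + 29149) + 30138 = ((29/3 - ⅓*141*√52) + 29149) + 30138 = ((29/3 - ⅓*141*2*√13) + 29149) + 30138 = ((29/3 - 94*√13) + 29149) + 30138 = (87476/3 - 94*√13) + 30138 = 177890/3 - 94*√13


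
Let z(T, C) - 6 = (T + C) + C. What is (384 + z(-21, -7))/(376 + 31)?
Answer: 355/407 ≈ 0.87224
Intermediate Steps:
z(T, C) = 6 + T + 2*C (z(T, C) = 6 + ((T + C) + C) = 6 + ((C + T) + C) = 6 + (T + 2*C) = 6 + T + 2*C)
(384 + z(-21, -7))/(376 + 31) = (384 + (6 - 21 + 2*(-7)))/(376 + 31) = (384 + (6 - 21 - 14))/407 = (384 - 29)*(1/407) = 355*(1/407) = 355/407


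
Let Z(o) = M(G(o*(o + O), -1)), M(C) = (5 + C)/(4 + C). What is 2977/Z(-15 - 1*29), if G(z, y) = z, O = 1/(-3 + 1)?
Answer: 449298/151 ≈ 2975.5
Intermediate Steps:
O = -½ (O = 1/(-2) = -½ ≈ -0.50000)
M(C) = (5 + C)/(4 + C)
Z(o) = (5 + o*(-½ + o))/(4 + o*(-½ + o)) (Z(o) = (5 + o*(o - ½))/(4 + o*(o - ½)) = (5 + o*(-½ + o))/(4 + o*(-½ + o)))
2977/Z(-15 - 1*29) = 2977/(((10 + (-15 - 1*29)*(-1 + 2*(-15 - 1*29)))/(8 + (-15 - 1*29)*(-1 + 2*(-15 - 1*29))))) = 2977/(((10 + (-15 - 29)*(-1 + 2*(-15 - 29)))/(8 + (-15 - 29)*(-1 + 2*(-15 - 29))))) = 2977/(((10 - 44*(-1 + 2*(-44)))/(8 - 44*(-1 + 2*(-44))))) = 2977/(((10 - 44*(-1 - 88))/(8 - 44*(-1 - 88)))) = 2977/(((10 - 44*(-89))/(8 - 44*(-89)))) = 2977/(((10 + 3916)/(8 + 3916))) = 2977/((3926/3924)) = 2977/(((1/3924)*3926)) = 2977/(1963/1962) = 2977*(1962/1963) = 449298/151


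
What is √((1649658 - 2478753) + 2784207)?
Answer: 2*√488778 ≈ 1398.3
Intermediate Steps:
√((1649658 - 2478753) + 2784207) = √(-829095 + 2784207) = √1955112 = 2*√488778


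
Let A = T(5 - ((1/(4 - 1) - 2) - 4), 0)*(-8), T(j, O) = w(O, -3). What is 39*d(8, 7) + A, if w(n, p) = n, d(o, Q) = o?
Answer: 312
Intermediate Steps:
T(j, O) = O
A = 0 (A = 0*(-8) = 0)
39*d(8, 7) + A = 39*8 + 0 = 312 + 0 = 312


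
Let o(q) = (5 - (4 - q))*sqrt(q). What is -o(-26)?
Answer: 25*I*sqrt(26) ≈ 127.48*I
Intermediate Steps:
o(q) = sqrt(q)*(1 + q) (o(q) = (5 + (-4 + q))*sqrt(q) = (1 + q)*sqrt(q) = sqrt(q)*(1 + q))
-o(-26) = -sqrt(-26)*(1 - 26) = -I*sqrt(26)*(-25) = -(-25)*I*sqrt(26) = 25*I*sqrt(26)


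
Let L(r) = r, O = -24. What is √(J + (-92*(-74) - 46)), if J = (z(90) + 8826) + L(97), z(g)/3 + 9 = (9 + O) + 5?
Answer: 2*√3907 ≈ 125.01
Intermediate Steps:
z(g) = -57 (z(g) = -27 + 3*((9 - 24) + 5) = -27 + 3*(-15 + 5) = -27 + 3*(-10) = -27 - 30 = -57)
J = 8866 (J = (-57 + 8826) + 97 = 8769 + 97 = 8866)
√(J + (-92*(-74) - 46)) = √(8866 + (-92*(-74) - 46)) = √(8866 + (6808 - 46)) = √(8866 + 6762) = √15628 = 2*√3907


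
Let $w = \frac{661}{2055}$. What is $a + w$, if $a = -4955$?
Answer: $- \frac{10181864}{2055} \approx -4954.7$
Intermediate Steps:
$w = \frac{661}{2055}$ ($w = 661 \cdot \frac{1}{2055} = \frac{661}{2055} \approx 0.32165$)
$a + w = -4955 + \frac{661}{2055} = - \frac{10181864}{2055}$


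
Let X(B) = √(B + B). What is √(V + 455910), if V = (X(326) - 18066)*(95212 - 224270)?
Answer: √(2332017738 - 258116*√163) ≈ 48257.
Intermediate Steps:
X(B) = √2*√B (X(B) = √(2*B) = √2*√B)
V = 2331561828 - 258116*√163 (V = (√2*√326 - 18066)*(95212 - 224270) = (2*√163 - 18066)*(-129058) = (-18066 + 2*√163)*(-129058) = 2331561828 - 258116*√163 ≈ 2.3283e+9)
√(V + 455910) = √((2331561828 - 258116*√163) + 455910) = √(2332017738 - 258116*√163)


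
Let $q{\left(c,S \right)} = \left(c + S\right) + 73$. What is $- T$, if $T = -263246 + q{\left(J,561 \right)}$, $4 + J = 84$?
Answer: $262532$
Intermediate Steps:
$J = 80$ ($J = -4 + 84 = 80$)
$q{\left(c,S \right)} = 73 + S + c$ ($q{\left(c,S \right)} = \left(S + c\right) + 73 = 73 + S + c$)
$T = -262532$ ($T = -263246 + \left(73 + 561 + 80\right) = -263246 + 714 = -262532$)
$- T = \left(-1\right) \left(-262532\right) = 262532$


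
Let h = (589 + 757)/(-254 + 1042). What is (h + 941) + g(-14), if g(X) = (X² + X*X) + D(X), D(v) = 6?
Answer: 528239/394 ≈ 1340.7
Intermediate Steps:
g(X) = 6 + 2*X² (g(X) = (X² + X*X) + 6 = (X² + X²) + 6 = 2*X² + 6 = 6 + 2*X²)
h = 673/394 (h = 1346/788 = 1346*(1/788) = 673/394 ≈ 1.7081)
(h + 941) + g(-14) = (673/394 + 941) + (6 + 2*(-14)²) = 371427/394 + (6 + 2*196) = 371427/394 + (6 + 392) = 371427/394 + 398 = 528239/394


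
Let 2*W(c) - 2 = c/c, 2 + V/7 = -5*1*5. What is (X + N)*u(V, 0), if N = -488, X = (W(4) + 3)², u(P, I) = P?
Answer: 353619/4 ≈ 88405.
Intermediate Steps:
V = -189 (V = -14 + 7*(-5*1*5) = -14 + 7*(-5*5) = -14 + 7*(-25) = -14 - 175 = -189)
W(c) = 3/2 (W(c) = 1 + (c/c)/2 = 1 + (½)*1 = 1 + ½ = 3/2)
X = 81/4 (X = (3/2 + 3)² = (9/2)² = 81/4 ≈ 20.250)
(X + N)*u(V, 0) = (81/4 - 488)*(-189) = -1871/4*(-189) = 353619/4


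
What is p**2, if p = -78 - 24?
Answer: 10404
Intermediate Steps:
p = -102
p**2 = (-102)**2 = 10404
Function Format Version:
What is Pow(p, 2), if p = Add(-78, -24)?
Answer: 10404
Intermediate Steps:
p = -102
Pow(p, 2) = Pow(-102, 2) = 10404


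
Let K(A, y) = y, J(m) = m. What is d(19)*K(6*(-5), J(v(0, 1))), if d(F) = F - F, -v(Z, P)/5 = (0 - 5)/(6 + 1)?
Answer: 0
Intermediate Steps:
v(Z, P) = 25/7 (v(Z, P) = -5*(0 - 5)/(6 + 1) = -(-25)/7 = -5*(-5/7) = 25/7)
d(F) = 0
d(19)*K(6*(-5), J(v(0, 1))) = 0*(25/7) = 0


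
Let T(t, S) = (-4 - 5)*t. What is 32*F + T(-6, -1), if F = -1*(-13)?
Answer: 470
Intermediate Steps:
T(t, S) = -9*t
F = 13
32*F + T(-6, -1) = 32*13 - 9*(-6) = 416 + 54 = 470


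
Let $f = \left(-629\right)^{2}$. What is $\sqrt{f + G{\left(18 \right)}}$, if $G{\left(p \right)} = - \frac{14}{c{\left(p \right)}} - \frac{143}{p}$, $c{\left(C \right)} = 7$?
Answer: $\frac{\sqrt{14242718}}{6} \approx 628.99$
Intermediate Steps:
$G{\left(p \right)} = -2 - \frac{143}{p}$ ($G{\left(p \right)} = - \frac{14}{7} - \frac{143}{p} = \left(-14\right) \frac{1}{7} - \frac{143}{p} = -2 - \frac{143}{p}$)
$f = 395641$
$\sqrt{f + G{\left(18 \right)}} = \sqrt{395641 - \left(2 + \frac{143}{18}\right)} = \sqrt{395641 - \frac{179}{18}} = \sqrt{\frac{7121359}{18}} = \frac{\sqrt{14242718}}{6}$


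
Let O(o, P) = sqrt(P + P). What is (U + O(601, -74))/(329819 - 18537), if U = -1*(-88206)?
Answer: 44103/155641 + I*sqrt(37)/155641 ≈ 0.28336 + 3.9082e-5*I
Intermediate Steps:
U = 88206
O(o, P) = sqrt(2)*sqrt(P) (O(o, P) = sqrt(2*P) = sqrt(2)*sqrt(P))
(U + O(601, -74))/(329819 - 18537) = (88206 + sqrt(2)*sqrt(-74))/(329819 - 18537) = (88206 + sqrt(2)*(I*sqrt(74)))/311282 = (88206 + 2*I*sqrt(37))*(1/311282) = 44103/155641 + I*sqrt(37)/155641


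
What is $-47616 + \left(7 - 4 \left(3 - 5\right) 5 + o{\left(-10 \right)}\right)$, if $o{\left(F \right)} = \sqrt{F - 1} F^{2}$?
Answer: $-47336 + 100 i \sqrt{11} \approx -47336.0 + 331.66 i$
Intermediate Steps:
$o{\left(F \right)} = F^{2} \sqrt{-1 + F}$ ($o{\left(F \right)} = \sqrt{-1 + F} F^{2} = F^{2} \sqrt{-1 + F}$)
$-47616 + \left(7 - 4 \left(3 - 5\right) 5 + o{\left(-10 \right)}\right) = -47616 + \left(7 - 4 \left(3 - 5\right) 5 + \left(-10\right)^{2} \sqrt{-1 - 10}\right) = -47616 + \left(7 \left(-4\right) \left(-2\right) 5 + 100 \sqrt{-11}\right) = -47616 + \left(7 \cdot 8 \cdot 5 + 100 i \sqrt{11}\right) = -47616 + \left(7 \cdot 40 + 100 i \sqrt{11}\right) = -47616 + \left(280 + 100 i \sqrt{11}\right) = -47336 + 100 i \sqrt{11}$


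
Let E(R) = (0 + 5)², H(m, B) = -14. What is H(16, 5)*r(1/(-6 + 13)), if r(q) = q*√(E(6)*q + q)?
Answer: -2*√182/7 ≈ -3.8545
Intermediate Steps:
E(R) = 25 (E(R) = 5² = 25)
r(q) = √26*q^(3/2) (r(q) = q*√(25*q + q) = q*√(26*q) = q*(√26*√q) = √26*q^(3/2))
H(16, 5)*r(1/(-6 + 13)) = -14*√26*(1/(-6 + 13))^(3/2) = -14*√26*(1/7)^(3/2) = -14*√26*(⅐)^(3/2) = -14*√26*√7/49 = -2*√182/7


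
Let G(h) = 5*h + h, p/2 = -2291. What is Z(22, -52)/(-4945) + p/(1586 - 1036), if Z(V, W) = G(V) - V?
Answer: -2271849/271975 ≈ -8.3531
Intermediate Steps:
p = -4582 (p = 2*(-2291) = -4582)
G(h) = 6*h
Z(V, W) = 5*V (Z(V, W) = 6*V - V = 5*V)
Z(22, -52)/(-4945) + p/(1586 - 1036) = (5*22)/(-4945) - 4582/(1586 - 1036) = 110*(-1/4945) - 4582/550 = -22/989 - 4582*1/550 = -22/989 - 2291/275 = -2271849/271975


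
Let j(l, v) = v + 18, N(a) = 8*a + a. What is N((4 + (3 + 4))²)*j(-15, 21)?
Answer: 42471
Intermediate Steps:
N(a) = 9*a
j(l, v) = 18 + v
N((4 + (3 + 4))²)*j(-15, 21) = (9*(4 + (3 + 4))²)*(18 + 21) = (9*(4 + 7)²)*39 = (9*11²)*39 = (9*121)*39 = 1089*39 = 42471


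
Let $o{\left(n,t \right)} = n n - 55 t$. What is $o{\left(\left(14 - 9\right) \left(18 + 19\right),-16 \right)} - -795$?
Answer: $35900$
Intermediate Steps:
$o{\left(n,t \right)} = n^{2} - 55 t$
$o{\left(\left(14 - 9\right) \left(18 + 19\right),-16 \right)} - -795 = \left(\left(\left(14 - 9\right) \left(18 + 19\right)\right)^{2} - -880\right) - -795 = \left(\left(5 \cdot 37\right)^{2} + 880\right) + 795 = \left(185^{2} + 880\right) + 795 = \left(34225 + 880\right) + 795 = 35105 + 795 = 35900$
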